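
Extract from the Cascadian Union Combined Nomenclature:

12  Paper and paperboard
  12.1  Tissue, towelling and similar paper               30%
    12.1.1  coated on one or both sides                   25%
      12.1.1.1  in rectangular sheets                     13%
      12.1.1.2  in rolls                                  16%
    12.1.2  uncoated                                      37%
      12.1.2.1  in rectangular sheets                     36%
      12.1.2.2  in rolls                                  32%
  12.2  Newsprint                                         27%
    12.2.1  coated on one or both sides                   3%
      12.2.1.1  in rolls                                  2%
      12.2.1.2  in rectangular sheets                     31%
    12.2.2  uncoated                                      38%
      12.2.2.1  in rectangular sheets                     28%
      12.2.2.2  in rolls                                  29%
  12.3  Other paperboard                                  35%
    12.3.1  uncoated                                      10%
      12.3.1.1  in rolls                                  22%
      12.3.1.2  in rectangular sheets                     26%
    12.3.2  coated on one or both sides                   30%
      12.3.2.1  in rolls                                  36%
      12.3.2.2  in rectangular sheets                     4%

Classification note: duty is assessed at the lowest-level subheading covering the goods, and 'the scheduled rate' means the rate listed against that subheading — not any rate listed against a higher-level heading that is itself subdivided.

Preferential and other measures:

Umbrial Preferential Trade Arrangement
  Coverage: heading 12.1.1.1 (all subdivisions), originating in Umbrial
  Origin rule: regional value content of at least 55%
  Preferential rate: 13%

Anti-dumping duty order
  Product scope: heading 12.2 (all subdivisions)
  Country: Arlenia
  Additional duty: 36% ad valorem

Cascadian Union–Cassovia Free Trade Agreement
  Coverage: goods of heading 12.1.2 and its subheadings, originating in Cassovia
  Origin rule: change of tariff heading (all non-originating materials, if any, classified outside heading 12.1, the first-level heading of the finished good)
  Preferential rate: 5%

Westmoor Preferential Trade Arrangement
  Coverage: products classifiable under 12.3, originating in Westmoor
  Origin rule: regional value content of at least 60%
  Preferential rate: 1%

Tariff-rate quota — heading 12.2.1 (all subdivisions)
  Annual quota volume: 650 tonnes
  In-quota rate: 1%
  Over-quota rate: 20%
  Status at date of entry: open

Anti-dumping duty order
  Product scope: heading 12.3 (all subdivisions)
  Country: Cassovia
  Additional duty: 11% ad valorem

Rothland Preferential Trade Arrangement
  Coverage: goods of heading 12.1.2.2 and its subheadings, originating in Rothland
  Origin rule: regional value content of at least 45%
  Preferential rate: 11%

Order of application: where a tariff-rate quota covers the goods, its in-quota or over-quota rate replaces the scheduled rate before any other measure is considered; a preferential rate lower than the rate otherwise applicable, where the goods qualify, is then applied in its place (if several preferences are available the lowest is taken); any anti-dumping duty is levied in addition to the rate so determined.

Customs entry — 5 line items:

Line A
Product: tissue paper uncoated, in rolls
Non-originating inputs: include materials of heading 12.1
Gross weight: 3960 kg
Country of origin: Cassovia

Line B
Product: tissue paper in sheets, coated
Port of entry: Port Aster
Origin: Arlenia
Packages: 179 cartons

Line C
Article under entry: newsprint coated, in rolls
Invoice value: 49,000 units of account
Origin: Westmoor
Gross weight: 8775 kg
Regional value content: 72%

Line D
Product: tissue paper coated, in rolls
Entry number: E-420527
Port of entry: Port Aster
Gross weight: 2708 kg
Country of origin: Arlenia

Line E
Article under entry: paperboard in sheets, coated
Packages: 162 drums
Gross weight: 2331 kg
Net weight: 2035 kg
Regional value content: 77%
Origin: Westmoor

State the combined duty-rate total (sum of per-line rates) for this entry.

Line A: tissue paper → 12.1; uncoated → 12.1.2; in rolls → 12.1.2.2. Scheduled 32%. Cassovia agreement on 12.1.2: CTH not met. → 32%.
Line B: tissue paper → 12.1; coated → 12.1.1; in sheets → 12.1.1.1. Scheduled 13%. No special measure applies. → 13%.
Line C: newsprint → 12.2; coated → 12.2.1; in rolls → 12.2.1.1. Scheduled 2%. quota on 12.2.1 open → in-quota 1%; Westmoor agreement on 12.3: 12.2.1.1 not covered. → 1%.
Line D: tissue paper → 12.1; coated → 12.1.1; in rolls → 12.1.1.2. Scheduled 16%. No special measure applies. → 16%.
Line E: paperboard → 12.3; coated → 12.3.2; in sheets → 12.3.2.2. Scheduled 4%. Westmoor agreement on 12.3: RVC ≥ 60% → 1% available; preferential 1%. → 1%.
Sum: 32% + 13% + 1% + 16% + 1% = 63%.

63%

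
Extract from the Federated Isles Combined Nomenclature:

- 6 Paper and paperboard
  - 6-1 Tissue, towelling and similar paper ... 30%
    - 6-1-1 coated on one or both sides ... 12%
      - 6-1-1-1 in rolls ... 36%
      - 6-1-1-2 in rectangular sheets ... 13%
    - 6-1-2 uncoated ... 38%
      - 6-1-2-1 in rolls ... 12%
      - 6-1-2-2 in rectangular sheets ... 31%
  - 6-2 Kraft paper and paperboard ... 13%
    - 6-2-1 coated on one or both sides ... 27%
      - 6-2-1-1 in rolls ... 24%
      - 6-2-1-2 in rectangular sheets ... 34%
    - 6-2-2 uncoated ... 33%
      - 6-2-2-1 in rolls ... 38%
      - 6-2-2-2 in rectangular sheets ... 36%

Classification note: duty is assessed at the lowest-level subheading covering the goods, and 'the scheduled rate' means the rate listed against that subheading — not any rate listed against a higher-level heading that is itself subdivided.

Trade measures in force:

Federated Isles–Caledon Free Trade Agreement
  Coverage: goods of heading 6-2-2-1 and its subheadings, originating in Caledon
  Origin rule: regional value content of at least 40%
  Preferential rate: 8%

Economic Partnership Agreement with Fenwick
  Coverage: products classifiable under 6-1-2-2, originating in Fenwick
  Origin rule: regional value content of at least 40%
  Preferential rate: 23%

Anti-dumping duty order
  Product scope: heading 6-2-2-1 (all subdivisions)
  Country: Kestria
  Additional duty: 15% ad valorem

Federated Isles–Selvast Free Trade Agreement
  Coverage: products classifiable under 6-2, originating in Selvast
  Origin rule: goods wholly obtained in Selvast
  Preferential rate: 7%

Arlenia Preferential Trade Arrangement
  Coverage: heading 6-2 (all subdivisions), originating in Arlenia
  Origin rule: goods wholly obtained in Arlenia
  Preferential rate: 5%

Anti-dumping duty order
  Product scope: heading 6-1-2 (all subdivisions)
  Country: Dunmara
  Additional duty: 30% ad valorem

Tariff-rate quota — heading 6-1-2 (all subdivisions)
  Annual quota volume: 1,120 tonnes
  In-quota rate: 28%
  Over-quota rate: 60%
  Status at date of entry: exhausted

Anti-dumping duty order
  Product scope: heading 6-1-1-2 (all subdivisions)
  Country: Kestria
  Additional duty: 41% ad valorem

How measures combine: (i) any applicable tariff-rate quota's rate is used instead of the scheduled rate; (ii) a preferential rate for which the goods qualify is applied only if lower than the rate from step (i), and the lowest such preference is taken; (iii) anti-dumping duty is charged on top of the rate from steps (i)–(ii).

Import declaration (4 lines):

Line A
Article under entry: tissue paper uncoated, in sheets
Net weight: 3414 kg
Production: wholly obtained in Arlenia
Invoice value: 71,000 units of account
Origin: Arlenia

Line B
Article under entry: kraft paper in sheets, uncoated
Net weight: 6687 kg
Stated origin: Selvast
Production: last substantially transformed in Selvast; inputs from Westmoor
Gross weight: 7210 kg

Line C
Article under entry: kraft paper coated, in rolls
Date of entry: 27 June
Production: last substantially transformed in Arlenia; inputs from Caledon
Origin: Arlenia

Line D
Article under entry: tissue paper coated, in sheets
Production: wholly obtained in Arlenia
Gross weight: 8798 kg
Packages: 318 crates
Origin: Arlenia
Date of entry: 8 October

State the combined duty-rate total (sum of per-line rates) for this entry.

133%

Line A: tissue paper → 6-1; uncoated → 6-1-2; in sheets → 6-1-2-2. Scheduled 31%. quota on 6-1-2 exhausted → over-quota 60%; Arlenia agreement on 6-2: 6-1-2-2 not covered. → 60%.
Line B: kraft paper → 6-2; uncoated → 6-2-2; in sheets → 6-2-2-2. Scheduled 36%. Selvast agreement on 6-2: not wholly obtained. → 36%.
Line C: kraft paper → 6-2; coated → 6-2-1; in rolls → 6-2-1-1. Scheduled 24%. Arlenia agreement on 6-2: not wholly obtained. → 24%.
Line D: tissue paper → 6-1; coated → 6-1-1; in sheets → 6-1-1-2. Scheduled 13%. Arlenia agreement on 6-2: 6-1-1-2 not covered. → 13%.
Sum: 60% + 36% + 24% + 13% = 133%.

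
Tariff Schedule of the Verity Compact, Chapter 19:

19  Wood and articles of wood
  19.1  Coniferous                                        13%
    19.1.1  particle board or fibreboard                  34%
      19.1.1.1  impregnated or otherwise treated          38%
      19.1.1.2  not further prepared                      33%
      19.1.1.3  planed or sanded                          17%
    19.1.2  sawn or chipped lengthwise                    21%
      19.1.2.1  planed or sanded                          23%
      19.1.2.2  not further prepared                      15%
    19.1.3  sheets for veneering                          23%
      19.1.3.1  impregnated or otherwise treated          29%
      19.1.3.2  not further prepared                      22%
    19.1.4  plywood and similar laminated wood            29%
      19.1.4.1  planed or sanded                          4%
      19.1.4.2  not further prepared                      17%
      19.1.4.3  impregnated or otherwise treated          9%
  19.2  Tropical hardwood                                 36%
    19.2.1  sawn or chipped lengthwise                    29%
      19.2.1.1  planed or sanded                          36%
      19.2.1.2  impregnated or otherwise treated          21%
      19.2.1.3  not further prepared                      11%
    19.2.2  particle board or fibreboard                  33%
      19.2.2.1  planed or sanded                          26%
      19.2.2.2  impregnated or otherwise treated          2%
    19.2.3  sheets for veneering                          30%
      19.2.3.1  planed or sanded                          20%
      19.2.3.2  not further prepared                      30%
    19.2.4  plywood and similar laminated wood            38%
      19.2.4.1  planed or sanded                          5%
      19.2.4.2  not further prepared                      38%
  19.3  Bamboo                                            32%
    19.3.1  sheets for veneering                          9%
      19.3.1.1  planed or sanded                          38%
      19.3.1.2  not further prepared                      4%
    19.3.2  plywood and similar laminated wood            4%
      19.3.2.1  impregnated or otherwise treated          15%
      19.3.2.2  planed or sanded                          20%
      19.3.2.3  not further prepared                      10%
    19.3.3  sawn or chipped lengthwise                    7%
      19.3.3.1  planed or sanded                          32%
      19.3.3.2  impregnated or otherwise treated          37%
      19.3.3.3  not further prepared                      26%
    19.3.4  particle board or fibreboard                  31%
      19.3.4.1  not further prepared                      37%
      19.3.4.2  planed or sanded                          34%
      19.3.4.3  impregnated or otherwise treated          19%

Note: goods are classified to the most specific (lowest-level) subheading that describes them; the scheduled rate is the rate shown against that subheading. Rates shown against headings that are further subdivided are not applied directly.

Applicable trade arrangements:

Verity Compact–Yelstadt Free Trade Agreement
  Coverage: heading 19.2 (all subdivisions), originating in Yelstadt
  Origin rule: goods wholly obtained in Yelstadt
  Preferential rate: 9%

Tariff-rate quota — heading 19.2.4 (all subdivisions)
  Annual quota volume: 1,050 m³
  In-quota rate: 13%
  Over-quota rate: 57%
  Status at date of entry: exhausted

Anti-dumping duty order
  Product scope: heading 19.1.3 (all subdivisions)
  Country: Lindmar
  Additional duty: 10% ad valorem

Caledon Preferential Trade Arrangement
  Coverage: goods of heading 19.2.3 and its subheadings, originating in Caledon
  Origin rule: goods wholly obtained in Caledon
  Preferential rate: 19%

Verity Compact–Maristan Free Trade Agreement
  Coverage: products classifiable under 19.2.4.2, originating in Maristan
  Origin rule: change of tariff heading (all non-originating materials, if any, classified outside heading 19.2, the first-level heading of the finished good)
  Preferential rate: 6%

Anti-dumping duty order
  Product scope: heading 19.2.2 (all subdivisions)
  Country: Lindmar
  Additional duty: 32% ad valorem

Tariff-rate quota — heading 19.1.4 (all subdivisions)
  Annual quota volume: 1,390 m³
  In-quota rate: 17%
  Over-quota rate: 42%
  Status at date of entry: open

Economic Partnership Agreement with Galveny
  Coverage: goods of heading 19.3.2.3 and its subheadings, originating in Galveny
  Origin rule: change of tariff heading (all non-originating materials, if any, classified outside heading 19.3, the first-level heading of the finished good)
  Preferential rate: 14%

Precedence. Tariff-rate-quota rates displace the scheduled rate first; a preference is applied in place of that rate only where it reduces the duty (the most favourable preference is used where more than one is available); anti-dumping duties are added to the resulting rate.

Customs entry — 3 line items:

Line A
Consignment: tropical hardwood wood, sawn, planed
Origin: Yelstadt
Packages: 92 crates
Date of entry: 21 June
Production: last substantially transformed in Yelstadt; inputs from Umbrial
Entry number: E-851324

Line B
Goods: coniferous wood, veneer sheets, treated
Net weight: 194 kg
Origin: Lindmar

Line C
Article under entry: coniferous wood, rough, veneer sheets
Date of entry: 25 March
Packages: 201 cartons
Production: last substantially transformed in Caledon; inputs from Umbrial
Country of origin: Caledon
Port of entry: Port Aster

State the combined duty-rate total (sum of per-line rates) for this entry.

97%

Line A: tropical hardwood → 19.2; sawn → 19.2.1; planed → 19.2.1.1. Scheduled 36%. Yelstadt agreement on 19.2: not wholly obtained. → 36%.
Line B: coniferous → 19.1; veneer sheets → 19.1.3; treated → 19.1.3.1. Scheduled 29%. anti-dumping (Lindmar, 19.1.3): +10%; total 29% + 10% = 39%. → 39%.
Line C: coniferous → 19.1; veneer sheets → 19.1.3; rough → 19.1.3.2. Scheduled 22%. Caledon agreement on 19.2.3: 19.1.3.2 not covered. → 22%.
Sum: 36% + 39% + 22% = 97%.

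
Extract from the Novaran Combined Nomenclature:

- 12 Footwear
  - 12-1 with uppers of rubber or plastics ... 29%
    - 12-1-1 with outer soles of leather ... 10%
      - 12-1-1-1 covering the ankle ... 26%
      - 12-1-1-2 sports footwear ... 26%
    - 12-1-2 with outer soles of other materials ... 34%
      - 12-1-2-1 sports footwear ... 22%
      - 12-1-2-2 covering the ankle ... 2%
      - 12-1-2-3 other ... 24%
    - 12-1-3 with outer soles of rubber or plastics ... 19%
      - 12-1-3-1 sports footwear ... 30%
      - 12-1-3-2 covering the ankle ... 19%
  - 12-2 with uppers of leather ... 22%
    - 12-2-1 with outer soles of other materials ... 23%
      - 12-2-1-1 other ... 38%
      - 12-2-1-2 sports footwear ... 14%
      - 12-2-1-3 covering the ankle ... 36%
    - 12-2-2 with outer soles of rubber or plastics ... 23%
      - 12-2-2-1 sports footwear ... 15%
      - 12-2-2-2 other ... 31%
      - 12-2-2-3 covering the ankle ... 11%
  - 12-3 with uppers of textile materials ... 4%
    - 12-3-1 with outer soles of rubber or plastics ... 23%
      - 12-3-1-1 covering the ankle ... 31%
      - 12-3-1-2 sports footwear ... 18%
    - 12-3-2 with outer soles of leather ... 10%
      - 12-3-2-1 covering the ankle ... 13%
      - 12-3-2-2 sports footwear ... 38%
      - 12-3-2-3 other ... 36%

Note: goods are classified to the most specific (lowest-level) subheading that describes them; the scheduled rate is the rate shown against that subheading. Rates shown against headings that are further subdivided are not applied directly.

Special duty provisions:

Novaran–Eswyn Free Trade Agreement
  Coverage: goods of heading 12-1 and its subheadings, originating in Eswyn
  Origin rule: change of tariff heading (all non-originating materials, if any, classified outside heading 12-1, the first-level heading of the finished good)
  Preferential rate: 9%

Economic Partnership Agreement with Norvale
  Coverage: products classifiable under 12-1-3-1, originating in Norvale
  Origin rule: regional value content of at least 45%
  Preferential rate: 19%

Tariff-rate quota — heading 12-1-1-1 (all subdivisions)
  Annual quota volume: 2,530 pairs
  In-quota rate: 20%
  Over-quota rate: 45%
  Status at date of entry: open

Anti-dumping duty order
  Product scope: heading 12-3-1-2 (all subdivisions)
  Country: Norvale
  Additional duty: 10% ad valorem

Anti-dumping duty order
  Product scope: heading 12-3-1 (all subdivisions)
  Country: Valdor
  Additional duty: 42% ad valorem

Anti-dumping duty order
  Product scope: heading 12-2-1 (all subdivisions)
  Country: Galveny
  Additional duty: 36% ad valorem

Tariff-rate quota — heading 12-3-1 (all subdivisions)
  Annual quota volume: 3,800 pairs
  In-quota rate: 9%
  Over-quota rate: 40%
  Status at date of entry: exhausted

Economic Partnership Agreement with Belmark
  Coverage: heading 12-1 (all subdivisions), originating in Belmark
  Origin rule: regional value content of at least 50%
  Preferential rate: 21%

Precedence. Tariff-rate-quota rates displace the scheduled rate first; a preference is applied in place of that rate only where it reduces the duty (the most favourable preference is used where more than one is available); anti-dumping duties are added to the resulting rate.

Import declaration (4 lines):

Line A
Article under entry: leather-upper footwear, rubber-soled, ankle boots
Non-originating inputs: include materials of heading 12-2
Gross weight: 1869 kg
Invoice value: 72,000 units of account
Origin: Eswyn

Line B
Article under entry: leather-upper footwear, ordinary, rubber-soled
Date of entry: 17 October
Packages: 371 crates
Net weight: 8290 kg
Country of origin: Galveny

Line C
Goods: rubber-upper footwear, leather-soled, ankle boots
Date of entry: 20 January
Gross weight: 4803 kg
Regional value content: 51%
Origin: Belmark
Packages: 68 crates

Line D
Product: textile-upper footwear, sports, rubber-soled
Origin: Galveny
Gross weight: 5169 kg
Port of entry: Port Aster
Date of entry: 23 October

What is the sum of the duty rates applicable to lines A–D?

102%

Line A: leather-upper → 12-2; rubber-soled → 12-2-2; ankle boots → 12-2-2-3. Scheduled 11%. Eswyn agreement on 12-1: 12-2-2-3 not covered. → 11%.
Line B: leather-upper → 12-2; rubber-soled → 12-2-2; ordinary → 12-2-2-2. Scheduled 31%. No special measure applies. → 31%.
Line C: rubber-upper → 12-1; leather-soled → 12-1-1; ankle boots → 12-1-1-1. Scheduled 26%. quota on 12-1-1-1 open → in-quota 20%; Belmark agreement on 12-1: RVC ≥ 50% → 21% available; preference 21% not lower than 20% → no reduction. → 20%.
Line D: textile-upper → 12-3; rubber-soled → 12-3-1; sports → 12-3-1-2. Scheduled 18%. quota on 12-3-1 exhausted → over-quota 40%. → 40%.
Sum: 11% + 31% + 20% + 40% = 102%.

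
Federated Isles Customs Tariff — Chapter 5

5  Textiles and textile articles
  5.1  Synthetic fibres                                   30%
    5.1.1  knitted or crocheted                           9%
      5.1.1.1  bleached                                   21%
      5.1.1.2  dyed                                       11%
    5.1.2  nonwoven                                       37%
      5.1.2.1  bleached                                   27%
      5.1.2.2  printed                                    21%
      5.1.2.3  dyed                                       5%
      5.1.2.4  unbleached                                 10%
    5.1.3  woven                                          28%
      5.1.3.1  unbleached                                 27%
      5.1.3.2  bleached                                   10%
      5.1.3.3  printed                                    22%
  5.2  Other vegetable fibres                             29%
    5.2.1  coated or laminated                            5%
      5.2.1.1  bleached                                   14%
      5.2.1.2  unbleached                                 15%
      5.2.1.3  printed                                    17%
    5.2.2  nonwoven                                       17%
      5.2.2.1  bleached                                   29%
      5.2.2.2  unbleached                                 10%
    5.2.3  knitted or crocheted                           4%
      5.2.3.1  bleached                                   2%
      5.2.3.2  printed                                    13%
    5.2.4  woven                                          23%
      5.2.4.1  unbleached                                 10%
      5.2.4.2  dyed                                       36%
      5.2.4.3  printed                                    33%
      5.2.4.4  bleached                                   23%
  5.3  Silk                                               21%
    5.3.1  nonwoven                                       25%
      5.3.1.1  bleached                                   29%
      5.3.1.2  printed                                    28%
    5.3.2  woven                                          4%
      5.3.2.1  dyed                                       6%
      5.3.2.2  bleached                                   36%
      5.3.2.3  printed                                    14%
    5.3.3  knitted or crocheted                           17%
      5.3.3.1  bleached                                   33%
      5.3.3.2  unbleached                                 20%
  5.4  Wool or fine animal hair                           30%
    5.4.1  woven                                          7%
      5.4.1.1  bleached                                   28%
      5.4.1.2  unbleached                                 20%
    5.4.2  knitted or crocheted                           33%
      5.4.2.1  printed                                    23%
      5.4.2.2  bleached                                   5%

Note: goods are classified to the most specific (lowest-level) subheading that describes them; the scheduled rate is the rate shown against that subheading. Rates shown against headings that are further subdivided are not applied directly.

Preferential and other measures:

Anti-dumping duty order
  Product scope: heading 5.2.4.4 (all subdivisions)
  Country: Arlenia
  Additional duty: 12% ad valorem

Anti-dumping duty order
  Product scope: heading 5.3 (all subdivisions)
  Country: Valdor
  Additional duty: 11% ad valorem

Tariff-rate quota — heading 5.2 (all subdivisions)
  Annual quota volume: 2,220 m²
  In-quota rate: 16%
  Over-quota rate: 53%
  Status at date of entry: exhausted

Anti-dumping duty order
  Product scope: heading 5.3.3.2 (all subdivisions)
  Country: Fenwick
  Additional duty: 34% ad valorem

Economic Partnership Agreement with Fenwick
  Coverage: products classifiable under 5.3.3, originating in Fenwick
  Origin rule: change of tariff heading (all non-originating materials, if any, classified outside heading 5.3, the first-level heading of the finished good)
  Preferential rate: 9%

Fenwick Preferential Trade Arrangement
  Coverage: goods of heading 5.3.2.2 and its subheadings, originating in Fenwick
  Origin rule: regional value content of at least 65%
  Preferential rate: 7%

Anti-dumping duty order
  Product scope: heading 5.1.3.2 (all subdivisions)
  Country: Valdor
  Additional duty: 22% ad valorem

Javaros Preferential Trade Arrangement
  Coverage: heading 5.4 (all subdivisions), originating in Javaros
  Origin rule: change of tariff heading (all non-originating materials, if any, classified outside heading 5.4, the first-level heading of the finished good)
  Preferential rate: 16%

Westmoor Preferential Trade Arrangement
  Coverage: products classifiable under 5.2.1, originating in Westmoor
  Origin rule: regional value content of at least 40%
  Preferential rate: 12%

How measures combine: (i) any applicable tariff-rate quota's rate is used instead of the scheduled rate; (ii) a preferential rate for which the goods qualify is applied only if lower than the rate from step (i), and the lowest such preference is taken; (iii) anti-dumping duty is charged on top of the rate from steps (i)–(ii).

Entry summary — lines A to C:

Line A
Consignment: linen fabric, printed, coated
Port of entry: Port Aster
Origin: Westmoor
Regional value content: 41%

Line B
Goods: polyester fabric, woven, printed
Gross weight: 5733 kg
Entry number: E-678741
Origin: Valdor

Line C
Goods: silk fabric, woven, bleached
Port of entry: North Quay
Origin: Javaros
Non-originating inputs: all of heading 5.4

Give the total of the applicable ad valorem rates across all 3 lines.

Line A: linen → 5.2; coated → 5.2.1; printed → 5.2.1.3. Scheduled 17%. quota on 5.2 exhausted → over-quota 53%; Westmoor agreement on 5.2.1: RVC ≥ 40% → 12% available; preferential 12%. → 12%.
Line B: polyester → 5.1; woven → 5.1.3; printed → 5.1.3.3. Scheduled 22%. No special measure applies. → 22%.
Line C: silk → 5.3; woven → 5.3.2; bleached → 5.3.2.2. Scheduled 36%. Javaros agreement on 5.4: 5.3.2.2 not covered. → 36%.
Sum: 12% + 22% + 36% = 70%.

70%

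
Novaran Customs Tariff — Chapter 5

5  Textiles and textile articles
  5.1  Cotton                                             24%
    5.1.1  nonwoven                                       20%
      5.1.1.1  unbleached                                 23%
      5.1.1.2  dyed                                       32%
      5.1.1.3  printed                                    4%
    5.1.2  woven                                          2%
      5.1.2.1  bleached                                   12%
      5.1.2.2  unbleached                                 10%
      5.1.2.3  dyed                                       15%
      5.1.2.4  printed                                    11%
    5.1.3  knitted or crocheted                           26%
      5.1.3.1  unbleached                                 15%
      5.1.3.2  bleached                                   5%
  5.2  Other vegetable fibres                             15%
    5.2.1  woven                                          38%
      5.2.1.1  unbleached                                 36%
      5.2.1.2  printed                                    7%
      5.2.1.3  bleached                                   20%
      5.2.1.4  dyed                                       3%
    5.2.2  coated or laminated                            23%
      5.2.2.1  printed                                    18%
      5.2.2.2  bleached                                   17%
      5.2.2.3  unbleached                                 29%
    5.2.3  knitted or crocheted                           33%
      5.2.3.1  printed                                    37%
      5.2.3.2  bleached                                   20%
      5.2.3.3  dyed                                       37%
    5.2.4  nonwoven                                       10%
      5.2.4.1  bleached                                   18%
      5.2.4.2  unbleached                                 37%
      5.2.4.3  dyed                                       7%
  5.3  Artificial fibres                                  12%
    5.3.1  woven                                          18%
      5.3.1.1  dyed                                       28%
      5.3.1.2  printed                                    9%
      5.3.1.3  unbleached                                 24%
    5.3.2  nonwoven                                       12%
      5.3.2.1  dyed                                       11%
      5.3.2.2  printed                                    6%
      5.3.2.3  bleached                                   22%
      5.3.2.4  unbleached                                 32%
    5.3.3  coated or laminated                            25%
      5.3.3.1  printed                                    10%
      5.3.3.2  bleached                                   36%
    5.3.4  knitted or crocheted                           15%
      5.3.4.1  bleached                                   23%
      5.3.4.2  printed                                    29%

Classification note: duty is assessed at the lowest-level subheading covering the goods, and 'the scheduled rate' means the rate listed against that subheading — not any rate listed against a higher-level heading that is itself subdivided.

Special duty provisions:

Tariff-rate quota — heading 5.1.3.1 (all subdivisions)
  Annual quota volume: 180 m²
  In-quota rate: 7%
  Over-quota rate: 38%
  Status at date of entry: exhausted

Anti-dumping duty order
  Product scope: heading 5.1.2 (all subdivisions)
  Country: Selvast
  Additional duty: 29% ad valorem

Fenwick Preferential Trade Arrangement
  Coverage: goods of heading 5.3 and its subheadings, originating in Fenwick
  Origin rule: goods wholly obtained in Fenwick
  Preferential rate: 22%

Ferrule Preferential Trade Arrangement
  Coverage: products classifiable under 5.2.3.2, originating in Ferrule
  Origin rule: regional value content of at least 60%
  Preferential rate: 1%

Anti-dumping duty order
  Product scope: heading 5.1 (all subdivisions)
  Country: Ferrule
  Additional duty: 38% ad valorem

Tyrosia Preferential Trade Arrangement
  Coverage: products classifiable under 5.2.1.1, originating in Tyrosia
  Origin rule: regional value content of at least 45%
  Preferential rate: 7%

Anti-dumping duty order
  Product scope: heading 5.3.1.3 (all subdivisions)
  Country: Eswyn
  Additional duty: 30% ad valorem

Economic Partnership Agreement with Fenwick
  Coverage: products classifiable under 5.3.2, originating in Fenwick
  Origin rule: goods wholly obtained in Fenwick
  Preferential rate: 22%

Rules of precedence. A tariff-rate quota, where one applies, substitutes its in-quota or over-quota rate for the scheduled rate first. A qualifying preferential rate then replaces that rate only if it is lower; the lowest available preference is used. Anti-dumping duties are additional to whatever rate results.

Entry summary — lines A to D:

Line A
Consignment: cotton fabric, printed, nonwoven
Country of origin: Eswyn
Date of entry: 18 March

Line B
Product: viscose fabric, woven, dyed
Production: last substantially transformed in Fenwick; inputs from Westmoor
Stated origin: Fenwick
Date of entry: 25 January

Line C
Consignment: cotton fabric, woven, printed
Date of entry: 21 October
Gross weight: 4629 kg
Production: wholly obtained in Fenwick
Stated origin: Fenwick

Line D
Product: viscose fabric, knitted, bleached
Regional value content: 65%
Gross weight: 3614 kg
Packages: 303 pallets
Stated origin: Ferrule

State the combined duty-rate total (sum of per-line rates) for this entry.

Line A: cotton → 5.1; nonwoven → 5.1.1; printed → 5.1.1.3. Scheduled 4%. No special measure applies. → 4%.
Line B: viscose → 5.3; woven → 5.3.1; dyed → 5.3.1.1. Scheduled 28%. Fenwick agreement on 5.3: not wholly obtained; Fenwick agreement on 5.3.2: 5.3.1.1 not covered. → 28%.
Line C: cotton → 5.1; woven → 5.1.2; printed → 5.1.2.4. Scheduled 11%. Fenwick agreement on 5.3: 5.1.2.4 not covered; Fenwick agreement on 5.3.2: 5.1.2.4 not covered. → 11%.
Line D: viscose → 5.3; knitted → 5.3.4; bleached → 5.3.4.1. Scheduled 23%. Ferrule agreement on 5.2.3.2: 5.3.4.1 not covered. → 23%.
Sum: 4% + 28% + 11% + 23% = 66%.

66%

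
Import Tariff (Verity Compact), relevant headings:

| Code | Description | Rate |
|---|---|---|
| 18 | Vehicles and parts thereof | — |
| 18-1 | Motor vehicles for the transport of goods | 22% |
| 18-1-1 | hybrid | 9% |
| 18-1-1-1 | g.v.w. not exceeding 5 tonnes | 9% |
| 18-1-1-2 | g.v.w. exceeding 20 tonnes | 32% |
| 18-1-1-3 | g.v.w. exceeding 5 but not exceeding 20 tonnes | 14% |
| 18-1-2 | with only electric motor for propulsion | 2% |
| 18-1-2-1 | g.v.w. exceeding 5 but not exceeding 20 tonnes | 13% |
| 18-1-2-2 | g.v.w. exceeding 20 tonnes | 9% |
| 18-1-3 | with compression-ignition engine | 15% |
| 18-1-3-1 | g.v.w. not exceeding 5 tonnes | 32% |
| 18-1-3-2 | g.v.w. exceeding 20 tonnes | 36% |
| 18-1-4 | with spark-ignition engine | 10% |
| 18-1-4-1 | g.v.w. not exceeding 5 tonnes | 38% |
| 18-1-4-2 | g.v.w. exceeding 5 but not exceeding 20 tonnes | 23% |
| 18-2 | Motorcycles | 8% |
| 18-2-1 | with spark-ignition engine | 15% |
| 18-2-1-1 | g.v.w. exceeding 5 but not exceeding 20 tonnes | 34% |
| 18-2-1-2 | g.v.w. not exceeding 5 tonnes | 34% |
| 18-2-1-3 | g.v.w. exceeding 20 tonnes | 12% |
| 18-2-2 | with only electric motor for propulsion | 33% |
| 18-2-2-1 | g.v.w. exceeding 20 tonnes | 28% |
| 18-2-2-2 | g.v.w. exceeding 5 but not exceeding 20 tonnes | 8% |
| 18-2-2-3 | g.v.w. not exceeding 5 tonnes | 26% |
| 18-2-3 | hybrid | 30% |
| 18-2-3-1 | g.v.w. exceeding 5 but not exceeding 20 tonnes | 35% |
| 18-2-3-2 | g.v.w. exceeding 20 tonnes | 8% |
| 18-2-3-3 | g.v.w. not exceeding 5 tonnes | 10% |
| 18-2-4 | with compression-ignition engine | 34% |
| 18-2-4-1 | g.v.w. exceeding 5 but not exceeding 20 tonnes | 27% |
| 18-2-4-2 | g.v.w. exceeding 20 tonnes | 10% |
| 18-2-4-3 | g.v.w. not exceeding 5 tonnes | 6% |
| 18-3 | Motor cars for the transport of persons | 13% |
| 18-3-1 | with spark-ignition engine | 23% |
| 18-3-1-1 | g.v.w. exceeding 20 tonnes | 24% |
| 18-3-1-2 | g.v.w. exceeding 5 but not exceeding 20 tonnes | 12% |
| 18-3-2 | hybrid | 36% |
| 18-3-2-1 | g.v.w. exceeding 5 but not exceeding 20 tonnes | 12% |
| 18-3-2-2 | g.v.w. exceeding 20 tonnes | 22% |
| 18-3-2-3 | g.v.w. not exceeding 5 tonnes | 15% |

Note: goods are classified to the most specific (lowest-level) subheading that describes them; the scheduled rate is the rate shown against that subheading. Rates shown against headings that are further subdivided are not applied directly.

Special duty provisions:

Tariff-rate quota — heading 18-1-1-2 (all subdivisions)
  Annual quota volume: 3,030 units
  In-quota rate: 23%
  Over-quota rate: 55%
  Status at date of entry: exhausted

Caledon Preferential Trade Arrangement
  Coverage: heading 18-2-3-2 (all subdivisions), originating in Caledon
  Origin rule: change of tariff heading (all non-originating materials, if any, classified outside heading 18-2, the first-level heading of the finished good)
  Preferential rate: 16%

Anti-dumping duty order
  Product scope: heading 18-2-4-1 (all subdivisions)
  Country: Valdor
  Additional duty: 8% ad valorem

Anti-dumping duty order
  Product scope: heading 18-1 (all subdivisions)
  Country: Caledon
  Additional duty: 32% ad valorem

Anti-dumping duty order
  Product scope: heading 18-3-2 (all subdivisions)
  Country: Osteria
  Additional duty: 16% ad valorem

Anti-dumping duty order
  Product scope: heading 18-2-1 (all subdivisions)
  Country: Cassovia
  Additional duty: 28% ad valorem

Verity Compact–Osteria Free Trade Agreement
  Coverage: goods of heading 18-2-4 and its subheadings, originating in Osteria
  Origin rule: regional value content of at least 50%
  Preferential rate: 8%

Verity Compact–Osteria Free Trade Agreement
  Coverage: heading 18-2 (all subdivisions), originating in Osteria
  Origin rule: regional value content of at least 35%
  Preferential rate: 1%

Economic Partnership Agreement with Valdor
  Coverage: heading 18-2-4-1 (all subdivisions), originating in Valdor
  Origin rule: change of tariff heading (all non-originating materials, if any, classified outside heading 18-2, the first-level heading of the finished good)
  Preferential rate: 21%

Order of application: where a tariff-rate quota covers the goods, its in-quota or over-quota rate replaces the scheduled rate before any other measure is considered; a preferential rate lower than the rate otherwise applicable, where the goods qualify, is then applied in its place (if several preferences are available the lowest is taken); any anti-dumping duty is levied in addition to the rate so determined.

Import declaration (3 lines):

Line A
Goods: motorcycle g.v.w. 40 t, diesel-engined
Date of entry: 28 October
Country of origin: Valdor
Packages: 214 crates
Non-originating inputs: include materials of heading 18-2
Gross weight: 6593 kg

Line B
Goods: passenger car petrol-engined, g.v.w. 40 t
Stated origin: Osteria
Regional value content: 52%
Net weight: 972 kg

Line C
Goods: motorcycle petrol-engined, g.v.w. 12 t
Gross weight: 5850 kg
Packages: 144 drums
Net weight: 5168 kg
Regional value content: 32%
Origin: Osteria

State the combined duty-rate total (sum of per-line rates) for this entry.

Line A: motorcycle → 18-2; diesel-engined → 18-2-4; g.v.w. 40 t → 18-2-4-2. Scheduled 10%. Valdor agreement on 18-2-4-1: 18-2-4-2 not covered. → 10%.
Line B: passenger car → 18-3; petrol-engined → 18-3-1; g.v.w. 40 t → 18-3-1-1. Scheduled 24%. Osteria agreement on 18-2-4: 18-3-1-1 not covered; Osteria agreement on 18-2: 18-3-1-1 not covered. → 24%.
Line C: motorcycle → 18-2; petrol-engined → 18-2-1; g.v.w. 12 t → 18-2-1-1. Scheduled 34%. Osteria agreement on 18-2-4: 18-2-1-1 not covered; Osteria agreement on 18-2: RVC < 35%. → 34%.
Sum: 10% + 24% + 34% = 68%.

68%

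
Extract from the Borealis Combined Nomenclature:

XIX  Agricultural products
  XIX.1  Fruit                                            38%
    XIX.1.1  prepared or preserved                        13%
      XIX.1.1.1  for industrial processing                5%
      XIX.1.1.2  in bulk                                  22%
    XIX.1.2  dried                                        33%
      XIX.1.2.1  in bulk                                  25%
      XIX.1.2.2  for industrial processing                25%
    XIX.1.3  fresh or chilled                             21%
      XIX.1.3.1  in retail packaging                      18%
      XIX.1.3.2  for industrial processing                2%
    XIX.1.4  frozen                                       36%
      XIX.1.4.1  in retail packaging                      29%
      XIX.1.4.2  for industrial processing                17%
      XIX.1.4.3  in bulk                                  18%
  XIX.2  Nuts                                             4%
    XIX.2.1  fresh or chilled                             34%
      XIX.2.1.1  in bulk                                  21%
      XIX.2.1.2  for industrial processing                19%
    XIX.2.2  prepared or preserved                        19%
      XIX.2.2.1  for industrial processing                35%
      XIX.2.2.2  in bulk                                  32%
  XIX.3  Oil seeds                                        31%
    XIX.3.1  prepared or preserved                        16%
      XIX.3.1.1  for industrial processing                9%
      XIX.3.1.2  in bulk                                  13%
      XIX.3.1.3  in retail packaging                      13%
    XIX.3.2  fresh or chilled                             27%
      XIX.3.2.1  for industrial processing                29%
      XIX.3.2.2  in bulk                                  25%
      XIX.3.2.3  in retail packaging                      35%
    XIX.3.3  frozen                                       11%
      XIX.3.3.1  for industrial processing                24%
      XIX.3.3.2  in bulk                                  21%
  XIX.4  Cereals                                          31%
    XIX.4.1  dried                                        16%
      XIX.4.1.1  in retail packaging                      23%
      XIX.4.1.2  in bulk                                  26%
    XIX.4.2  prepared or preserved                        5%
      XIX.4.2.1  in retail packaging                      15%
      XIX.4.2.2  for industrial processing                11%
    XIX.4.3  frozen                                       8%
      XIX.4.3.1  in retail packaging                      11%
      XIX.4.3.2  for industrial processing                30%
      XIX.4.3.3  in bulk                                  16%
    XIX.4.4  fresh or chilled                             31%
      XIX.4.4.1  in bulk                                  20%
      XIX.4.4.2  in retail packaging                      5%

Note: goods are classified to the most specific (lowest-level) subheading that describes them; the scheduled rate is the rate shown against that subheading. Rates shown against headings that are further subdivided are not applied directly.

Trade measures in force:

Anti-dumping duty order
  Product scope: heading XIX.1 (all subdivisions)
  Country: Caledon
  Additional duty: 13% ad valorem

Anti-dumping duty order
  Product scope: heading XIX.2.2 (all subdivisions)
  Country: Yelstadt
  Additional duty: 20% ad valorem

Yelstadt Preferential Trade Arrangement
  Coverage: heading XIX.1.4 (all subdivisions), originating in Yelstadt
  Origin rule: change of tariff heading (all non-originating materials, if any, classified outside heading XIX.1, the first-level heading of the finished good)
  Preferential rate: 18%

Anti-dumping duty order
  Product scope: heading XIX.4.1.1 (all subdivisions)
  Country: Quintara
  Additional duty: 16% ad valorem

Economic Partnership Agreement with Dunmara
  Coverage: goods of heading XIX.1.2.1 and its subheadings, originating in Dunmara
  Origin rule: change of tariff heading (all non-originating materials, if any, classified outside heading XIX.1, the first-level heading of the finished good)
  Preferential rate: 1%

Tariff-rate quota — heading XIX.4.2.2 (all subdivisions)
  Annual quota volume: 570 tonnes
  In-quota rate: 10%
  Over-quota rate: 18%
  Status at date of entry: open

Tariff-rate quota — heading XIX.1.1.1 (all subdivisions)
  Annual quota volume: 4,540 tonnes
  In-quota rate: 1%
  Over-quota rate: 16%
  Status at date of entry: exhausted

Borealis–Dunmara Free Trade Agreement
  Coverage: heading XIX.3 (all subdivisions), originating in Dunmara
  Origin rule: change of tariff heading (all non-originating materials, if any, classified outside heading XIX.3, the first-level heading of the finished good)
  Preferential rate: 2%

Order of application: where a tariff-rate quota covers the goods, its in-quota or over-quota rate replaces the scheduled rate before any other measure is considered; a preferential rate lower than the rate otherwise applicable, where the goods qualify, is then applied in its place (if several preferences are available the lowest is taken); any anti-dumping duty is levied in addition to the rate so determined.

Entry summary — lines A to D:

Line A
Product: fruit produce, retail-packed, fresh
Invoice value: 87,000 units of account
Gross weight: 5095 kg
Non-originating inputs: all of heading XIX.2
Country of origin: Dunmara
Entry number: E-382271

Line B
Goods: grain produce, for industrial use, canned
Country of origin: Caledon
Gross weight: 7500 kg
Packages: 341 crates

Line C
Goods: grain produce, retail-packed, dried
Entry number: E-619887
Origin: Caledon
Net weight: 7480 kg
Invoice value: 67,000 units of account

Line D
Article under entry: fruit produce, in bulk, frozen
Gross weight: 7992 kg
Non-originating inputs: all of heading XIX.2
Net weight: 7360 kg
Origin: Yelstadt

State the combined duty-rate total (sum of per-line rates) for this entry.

Line A: fruit → XIX.1; fresh → XIX.1.3; retail-packed → XIX.1.3.1. Scheduled 18%. Dunmara agreement on XIX.1.2.1: XIX.1.3.1 not covered; Dunmara agreement on XIX.3: XIX.1.3.1 not covered. → 18%.
Line B: grain → XIX.4; canned → XIX.4.2; for industrial use → XIX.4.2.2. Scheduled 11%. quota on XIX.4.2.2 open → in-quota 10%. → 10%.
Line C: grain → XIX.4; dried → XIX.4.1; retail-packed → XIX.4.1.1. Scheduled 23%. No special measure applies. → 23%.
Line D: fruit → XIX.1; frozen → XIX.1.4; in bulk → XIX.1.4.3. Scheduled 18%. Yelstadt agreement on XIX.1.4: CTH met → 18% available; preference 18% not lower than 18% → no reduction. → 18%.
Sum: 18% + 10% + 23% + 18% = 69%.

69%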